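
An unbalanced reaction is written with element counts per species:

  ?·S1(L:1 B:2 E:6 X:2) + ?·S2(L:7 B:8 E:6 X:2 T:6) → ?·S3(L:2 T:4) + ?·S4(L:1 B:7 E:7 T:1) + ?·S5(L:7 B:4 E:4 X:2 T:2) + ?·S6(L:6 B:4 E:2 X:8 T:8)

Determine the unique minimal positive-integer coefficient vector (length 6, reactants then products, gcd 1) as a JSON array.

L: 2·1+5·7 = 37 | 3·2+4·1+3·7+1·6 = 37
B: 2·2+5·8 = 44 | 3·0+4·7+3·4+1·4 = 44
E: 2·6+5·6 = 42 | 3·0+4·7+3·4+1·2 = 42
X: 2·2+5·2 = 14 | 3·0+4·0+3·2+1·8 = 14
T: 2·0+5·6 = 30 | 3·4+4·1+3·2+1·8 = 30
gcd(2,5,3,4,3,1) = 1

Coefficients: [2, 5, 3, 4, 3, 1]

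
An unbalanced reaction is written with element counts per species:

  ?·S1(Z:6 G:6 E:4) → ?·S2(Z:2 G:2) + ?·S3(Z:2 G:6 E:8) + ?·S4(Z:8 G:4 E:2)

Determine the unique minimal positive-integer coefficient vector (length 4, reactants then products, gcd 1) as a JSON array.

Z: 5·6 = 30 | 5·2+2·2+2·8 = 30
G: 5·6 = 30 | 5·2+2·6+2·4 = 30
E: 5·4 = 20 | 5·0+2·8+2·2 = 20
gcd(5,5,2,2) = 1

Coefficients: [5, 5, 2, 2]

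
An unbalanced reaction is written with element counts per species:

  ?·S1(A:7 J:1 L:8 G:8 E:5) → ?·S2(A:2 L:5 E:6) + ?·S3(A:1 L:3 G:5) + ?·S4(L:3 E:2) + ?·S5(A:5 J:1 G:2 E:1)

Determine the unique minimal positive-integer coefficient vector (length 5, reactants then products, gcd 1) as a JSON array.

A: 5·7 = 35 | 2·2+6·1+4·0+5·5 = 35
J: 5·1 = 5 | 2·0+6·0+4·0+5·1 = 5
L: 5·8 = 40 | 2·5+6·3+4·3+5·0 = 40
G: 5·8 = 40 | 2·0+6·5+4·0+5·2 = 40
E: 5·5 = 25 | 2·6+6·0+4·2+5·1 = 25
gcd(5,2,6,4,5) = 1

Coefficients: [5, 2, 6, 4, 5]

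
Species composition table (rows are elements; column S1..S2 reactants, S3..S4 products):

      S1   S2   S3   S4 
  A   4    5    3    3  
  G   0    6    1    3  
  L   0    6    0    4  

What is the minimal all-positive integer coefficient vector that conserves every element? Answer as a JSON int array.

A: 2·4+2·5 = 18 | 3·3+3·3 = 18
G: 2·0+2·6 = 12 | 3·1+3·3 = 12
L: 2·0+2·6 = 12 | 3·0+3·4 = 12
gcd(2,2,3,3) = 1

Coefficients: [2, 2, 3, 3]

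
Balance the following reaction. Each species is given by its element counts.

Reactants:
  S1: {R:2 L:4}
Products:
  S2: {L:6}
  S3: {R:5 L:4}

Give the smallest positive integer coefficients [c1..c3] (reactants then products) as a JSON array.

R: 5·2 = 10 | 2·0+2·5 = 10
L: 5·4 = 20 | 2·6+2·4 = 20
gcd(5,2,2) = 1

Coefficients: [5, 2, 2]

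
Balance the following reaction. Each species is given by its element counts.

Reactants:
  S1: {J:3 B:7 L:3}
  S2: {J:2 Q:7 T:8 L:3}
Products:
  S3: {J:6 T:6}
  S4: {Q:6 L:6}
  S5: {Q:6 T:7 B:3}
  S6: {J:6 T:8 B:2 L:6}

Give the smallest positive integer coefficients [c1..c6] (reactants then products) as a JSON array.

Coefficients: [2, 6, 2, 3, 4, 1]

J: 2·3+6·2 = 18 | 2·6+3·0+4·0+1·6 = 18
Q: 2·0+6·7 = 42 | 2·0+3·6+4·6+1·0 = 42
T: 2·0+6·8 = 48 | 2·6+3·0+4·7+1·8 = 48
B: 2·7+6·0 = 14 | 2·0+3·0+4·3+1·2 = 14
L: 2·3+6·3 = 24 | 2·0+3·6+4·0+1·6 = 24
gcd(2,6,2,3,4,1) = 1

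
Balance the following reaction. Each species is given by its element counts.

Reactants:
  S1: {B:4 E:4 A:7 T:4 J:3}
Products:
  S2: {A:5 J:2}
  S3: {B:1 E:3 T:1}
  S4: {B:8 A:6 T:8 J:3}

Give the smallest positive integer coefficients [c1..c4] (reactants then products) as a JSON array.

B: 3·4 = 12 | 3·0+4·1+1·8 = 12
E: 3·4 = 12 | 3·0+4·3+1·0 = 12
A: 3·7 = 21 | 3·5+4·0+1·6 = 21
T: 3·4 = 12 | 3·0+4·1+1·8 = 12
J: 3·3 = 9 | 3·2+4·0+1·3 = 9
gcd(3,3,4,1) = 1

Coefficients: [3, 3, 4, 1]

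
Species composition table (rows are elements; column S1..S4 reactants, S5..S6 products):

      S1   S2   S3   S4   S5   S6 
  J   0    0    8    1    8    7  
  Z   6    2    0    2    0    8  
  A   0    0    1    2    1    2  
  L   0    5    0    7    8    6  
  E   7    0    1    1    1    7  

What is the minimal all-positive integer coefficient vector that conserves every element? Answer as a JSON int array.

J: 4·0+5·0+6·8+3·1 = 51 | 2·8+5·7 = 51
Z: 4·6+5·2+6·0+3·2 = 40 | 2·0+5·8 = 40
A: 4·0+5·0+6·1+3·2 = 12 | 2·1+5·2 = 12
L: 4·0+5·5+6·0+3·7 = 46 | 2·8+5·6 = 46
E: 4·7+5·0+6·1+3·1 = 37 | 2·1+5·7 = 37
gcd(4,5,6,3,2,5) = 1

Coefficients: [4, 5, 6, 3, 2, 5]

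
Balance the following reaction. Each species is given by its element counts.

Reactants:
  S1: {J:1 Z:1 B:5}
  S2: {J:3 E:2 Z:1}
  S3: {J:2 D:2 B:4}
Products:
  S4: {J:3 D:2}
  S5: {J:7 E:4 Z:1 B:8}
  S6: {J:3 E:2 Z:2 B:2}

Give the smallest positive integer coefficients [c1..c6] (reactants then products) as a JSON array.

J: 2·1+5·3+1·2 = 19 | 1·3+1·7+3·3 = 19
D: 2·0+5·0+1·2 = 2 | 1·2+1·0+3·0 = 2
E: 2·0+5·2+1·0 = 10 | 1·0+1·4+3·2 = 10
Z: 2·1+5·1+1·0 = 7 | 1·0+1·1+3·2 = 7
B: 2·5+5·0+1·4 = 14 | 1·0+1·8+3·2 = 14
gcd(2,5,1,1,1,3) = 1

Coefficients: [2, 5, 1, 1, 1, 3]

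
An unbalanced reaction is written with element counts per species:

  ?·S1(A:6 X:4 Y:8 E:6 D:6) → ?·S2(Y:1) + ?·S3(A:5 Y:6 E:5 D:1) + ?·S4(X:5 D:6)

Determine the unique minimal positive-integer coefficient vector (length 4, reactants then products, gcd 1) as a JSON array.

Coefficients: [5, 4, 6, 4]

A: 5·6 = 30 | 4·0+6·5+4·0 = 30
X: 5·4 = 20 | 4·0+6·0+4·5 = 20
Y: 5·8 = 40 | 4·1+6·6+4·0 = 40
E: 5·6 = 30 | 4·0+6·5+4·0 = 30
D: 5·6 = 30 | 4·0+6·1+4·6 = 30
gcd(5,4,6,4) = 1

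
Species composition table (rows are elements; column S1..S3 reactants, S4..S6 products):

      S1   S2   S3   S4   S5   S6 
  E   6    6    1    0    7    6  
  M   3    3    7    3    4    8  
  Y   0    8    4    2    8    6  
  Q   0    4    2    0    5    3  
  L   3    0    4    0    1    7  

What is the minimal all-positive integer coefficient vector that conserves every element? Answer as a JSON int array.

E: 2·6+6·6+5·1 = 53 | 5·0+5·7+3·6 = 53
M: 2·3+6·3+5·7 = 59 | 5·3+5·4+3·8 = 59
Y: 2·0+6·8+5·4 = 68 | 5·2+5·8+3·6 = 68
Q: 2·0+6·4+5·2 = 34 | 5·0+5·5+3·3 = 34
L: 2·3+6·0+5·4 = 26 | 5·0+5·1+3·7 = 26
gcd(2,6,5,5,5,3) = 1

Coefficients: [2, 6, 5, 5, 5, 3]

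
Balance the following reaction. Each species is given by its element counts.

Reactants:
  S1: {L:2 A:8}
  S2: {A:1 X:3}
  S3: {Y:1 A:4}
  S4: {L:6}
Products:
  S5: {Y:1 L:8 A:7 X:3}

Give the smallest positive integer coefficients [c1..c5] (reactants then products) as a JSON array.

Coefficients: [1, 4, 4, 5, 4]

Y: 1·0+4·0+4·1+5·0 = 4 | 4·1 = 4
L: 1·2+4·0+4·0+5·6 = 32 | 4·8 = 32
A: 1·8+4·1+4·4+5·0 = 28 | 4·7 = 28
X: 1·0+4·3+4·0+5·0 = 12 | 4·3 = 12
gcd(1,4,4,5,4) = 1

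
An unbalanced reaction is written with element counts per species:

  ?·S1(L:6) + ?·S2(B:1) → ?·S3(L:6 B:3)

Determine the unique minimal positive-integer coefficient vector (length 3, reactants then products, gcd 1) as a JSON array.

Coefficients: [1, 3, 1]

L: 1·6+3·0 = 6 | 1·6 = 6
B: 1·0+3·1 = 3 | 1·3 = 3
gcd(1,3,1) = 1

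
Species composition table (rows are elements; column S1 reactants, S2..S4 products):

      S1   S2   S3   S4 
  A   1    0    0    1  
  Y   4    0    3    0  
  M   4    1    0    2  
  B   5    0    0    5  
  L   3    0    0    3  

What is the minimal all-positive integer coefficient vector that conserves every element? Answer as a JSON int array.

A: 3·1 = 3 | 6·0+4·0+3·1 = 3
Y: 3·4 = 12 | 6·0+4·3+3·0 = 12
M: 3·4 = 12 | 6·1+4·0+3·2 = 12
B: 3·5 = 15 | 6·0+4·0+3·5 = 15
L: 3·3 = 9 | 6·0+4·0+3·3 = 9
gcd(3,6,4,3) = 1

Coefficients: [3, 6, 4, 3]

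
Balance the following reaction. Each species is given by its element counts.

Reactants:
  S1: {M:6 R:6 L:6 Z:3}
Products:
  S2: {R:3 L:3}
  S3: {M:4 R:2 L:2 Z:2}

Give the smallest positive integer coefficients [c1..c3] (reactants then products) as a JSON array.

M: 2·6 = 12 | 2·0+3·4 = 12
R: 2·6 = 12 | 2·3+3·2 = 12
L: 2·6 = 12 | 2·3+3·2 = 12
Z: 2·3 = 6 | 2·0+3·2 = 6
gcd(2,2,3) = 1

Coefficients: [2, 2, 3]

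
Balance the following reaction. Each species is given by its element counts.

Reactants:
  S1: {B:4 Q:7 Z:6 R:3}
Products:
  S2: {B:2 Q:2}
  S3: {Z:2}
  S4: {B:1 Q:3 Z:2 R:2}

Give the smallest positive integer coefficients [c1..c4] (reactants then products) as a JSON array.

B: 4·4 = 16 | 5·2+6·0+6·1 = 16
Q: 4·7 = 28 | 5·2+6·0+6·3 = 28
Z: 4·6 = 24 | 5·0+6·2+6·2 = 24
R: 4·3 = 12 | 5·0+6·0+6·2 = 12
gcd(4,5,6,6) = 1

Coefficients: [4, 5, 6, 6]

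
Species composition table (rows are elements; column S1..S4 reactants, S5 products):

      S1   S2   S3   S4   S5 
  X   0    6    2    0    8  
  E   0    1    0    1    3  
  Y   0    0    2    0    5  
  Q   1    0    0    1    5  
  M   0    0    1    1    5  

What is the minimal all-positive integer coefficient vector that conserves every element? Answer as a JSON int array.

Coefficients: [5, 1, 5, 5, 2]

X: 5·0+1·6+5·2+5·0 = 16 | 2·8 = 16
E: 5·0+1·1+5·0+5·1 = 6 | 2·3 = 6
Y: 5·0+1·0+5·2+5·0 = 10 | 2·5 = 10
Q: 5·1+1·0+5·0+5·1 = 10 | 2·5 = 10
M: 5·0+1·0+5·1+5·1 = 10 | 2·5 = 10
gcd(5,1,5,5,2) = 1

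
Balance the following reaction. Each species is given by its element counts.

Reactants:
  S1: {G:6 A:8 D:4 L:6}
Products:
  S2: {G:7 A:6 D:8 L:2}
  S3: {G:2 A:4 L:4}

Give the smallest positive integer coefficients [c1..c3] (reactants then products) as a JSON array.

Coefficients: [4, 2, 5]

G: 4·6 = 24 | 2·7+5·2 = 24
A: 4·8 = 32 | 2·6+5·4 = 32
D: 4·4 = 16 | 2·8+5·0 = 16
L: 4·6 = 24 | 2·2+5·4 = 24
gcd(4,2,5) = 1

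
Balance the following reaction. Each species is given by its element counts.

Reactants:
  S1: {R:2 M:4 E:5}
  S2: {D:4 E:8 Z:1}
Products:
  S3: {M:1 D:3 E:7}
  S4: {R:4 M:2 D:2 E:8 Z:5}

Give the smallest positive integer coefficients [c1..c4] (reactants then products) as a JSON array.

Coefficients: [2, 5, 6, 1]

R: 2·2+5·0 = 4 | 6·0+1·4 = 4
M: 2·4+5·0 = 8 | 6·1+1·2 = 8
D: 2·0+5·4 = 20 | 6·3+1·2 = 20
E: 2·5+5·8 = 50 | 6·7+1·8 = 50
Z: 2·0+5·1 = 5 | 6·0+1·5 = 5
gcd(2,5,6,1) = 1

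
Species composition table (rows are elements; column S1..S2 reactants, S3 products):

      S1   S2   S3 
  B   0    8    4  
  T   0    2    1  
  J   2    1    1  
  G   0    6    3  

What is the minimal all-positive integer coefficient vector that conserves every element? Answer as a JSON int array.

Coefficients: [1, 2, 4]

B: 1·0+2·8 = 16 | 4·4 = 16
T: 1·0+2·2 = 4 | 4·1 = 4
J: 1·2+2·1 = 4 | 4·1 = 4
G: 1·0+2·6 = 12 | 4·3 = 12
gcd(1,2,4) = 1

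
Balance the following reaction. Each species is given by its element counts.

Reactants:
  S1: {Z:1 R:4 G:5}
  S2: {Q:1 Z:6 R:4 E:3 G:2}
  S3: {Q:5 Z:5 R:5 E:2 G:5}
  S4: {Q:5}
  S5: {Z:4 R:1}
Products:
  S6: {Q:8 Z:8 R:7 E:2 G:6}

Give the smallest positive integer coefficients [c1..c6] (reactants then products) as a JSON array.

Q: 3·0+2·1+1·5+5·5+3·0 = 32 | 4·8 = 32
Z: 3·1+2·6+1·5+5·0+3·4 = 32 | 4·8 = 32
R: 3·4+2·4+1·5+5·0+3·1 = 28 | 4·7 = 28
E: 3·0+2·3+1·2+5·0+3·0 = 8 | 4·2 = 8
G: 3·5+2·2+1·5+5·0+3·0 = 24 | 4·6 = 24
gcd(3,2,1,5,3,4) = 1

Coefficients: [3, 2, 1, 5, 3, 4]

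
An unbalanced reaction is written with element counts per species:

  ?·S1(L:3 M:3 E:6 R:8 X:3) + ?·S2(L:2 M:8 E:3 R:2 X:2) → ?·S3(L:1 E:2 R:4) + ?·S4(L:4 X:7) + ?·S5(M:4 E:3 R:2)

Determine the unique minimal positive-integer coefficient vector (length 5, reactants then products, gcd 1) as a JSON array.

L: 4·3+1·2 = 14 | 6·1+2·4+5·0 = 14
M: 4·3+1·8 = 20 | 6·0+2·0+5·4 = 20
E: 4·6+1·3 = 27 | 6·2+2·0+5·3 = 27
R: 4·8+1·2 = 34 | 6·4+2·0+5·2 = 34
X: 4·3+1·2 = 14 | 6·0+2·7+5·0 = 14
gcd(4,1,6,2,5) = 1

Coefficients: [4, 1, 6, 2, 5]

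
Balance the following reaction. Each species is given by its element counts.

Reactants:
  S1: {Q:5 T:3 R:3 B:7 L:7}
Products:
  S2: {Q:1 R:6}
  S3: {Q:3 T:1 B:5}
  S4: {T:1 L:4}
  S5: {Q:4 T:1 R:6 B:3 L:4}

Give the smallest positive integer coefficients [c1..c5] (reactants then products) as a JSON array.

Coefficients: [4, 1, 5, 6, 1]

Q: 4·5 = 20 | 1·1+5·3+6·0+1·4 = 20
T: 4·3 = 12 | 1·0+5·1+6·1+1·1 = 12
R: 4·3 = 12 | 1·6+5·0+6·0+1·6 = 12
B: 4·7 = 28 | 1·0+5·5+6·0+1·3 = 28
L: 4·7 = 28 | 1·0+5·0+6·4+1·4 = 28
gcd(4,1,5,6,1) = 1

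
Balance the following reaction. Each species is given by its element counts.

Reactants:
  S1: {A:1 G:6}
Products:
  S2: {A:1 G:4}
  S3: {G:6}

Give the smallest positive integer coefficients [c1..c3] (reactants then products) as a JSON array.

Coefficients: [3, 3, 1]

A: 3·1 = 3 | 3·1+1·0 = 3
G: 3·6 = 18 | 3·4+1·6 = 18
gcd(3,3,1) = 1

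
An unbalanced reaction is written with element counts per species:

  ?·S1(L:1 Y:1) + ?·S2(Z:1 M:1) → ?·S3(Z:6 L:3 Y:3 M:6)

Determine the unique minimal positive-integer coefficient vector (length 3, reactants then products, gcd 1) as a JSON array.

Coefficients: [3, 6, 1]

Z: 3·0+6·1 = 6 | 1·6 = 6
L: 3·1+6·0 = 3 | 1·3 = 3
Y: 3·1+6·0 = 3 | 1·3 = 3
M: 3·0+6·1 = 6 | 1·6 = 6
gcd(3,6,1) = 1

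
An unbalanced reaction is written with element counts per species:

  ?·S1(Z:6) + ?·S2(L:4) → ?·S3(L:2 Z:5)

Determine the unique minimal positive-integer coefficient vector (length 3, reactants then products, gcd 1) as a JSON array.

L: 5·0+3·4 = 12 | 6·2 = 12
Z: 5·6+3·0 = 30 | 6·5 = 30
gcd(5,3,6) = 1

Coefficients: [5, 3, 6]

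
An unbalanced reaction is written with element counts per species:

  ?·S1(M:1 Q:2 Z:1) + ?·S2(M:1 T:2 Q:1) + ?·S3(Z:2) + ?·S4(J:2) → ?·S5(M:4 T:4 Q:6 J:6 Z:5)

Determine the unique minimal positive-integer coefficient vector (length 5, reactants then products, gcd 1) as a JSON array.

Coefficients: [4, 4, 3, 6, 2]

M: 4·1+4·1+3·0+6·0 = 8 | 2·4 = 8
T: 4·0+4·2+3·0+6·0 = 8 | 2·4 = 8
Q: 4·2+4·1+3·0+6·0 = 12 | 2·6 = 12
J: 4·0+4·0+3·0+6·2 = 12 | 2·6 = 12
Z: 4·1+4·0+3·2+6·0 = 10 | 2·5 = 10
gcd(4,4,3,6,2) = 1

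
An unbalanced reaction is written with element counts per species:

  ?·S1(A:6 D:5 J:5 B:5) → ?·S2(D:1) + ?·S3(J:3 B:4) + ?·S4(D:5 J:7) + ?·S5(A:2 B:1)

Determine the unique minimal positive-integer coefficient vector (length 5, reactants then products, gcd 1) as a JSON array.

A: 2·6 = 12 | 5·0+1·0+1·0+6·2 = 12
D: 2·5 = 10 | 5·1+1·0+1·5+6·0 = 10
J: 2·5 = 10 | 5·0+1·3+1·7+6·0 = 10
B: 2·5 = 10 | 5·0+1·4+1·0+6·1 = 10
gcd(2,5,1,1,6) = 1

Coefficients: [2, 5, 1, 1, 6]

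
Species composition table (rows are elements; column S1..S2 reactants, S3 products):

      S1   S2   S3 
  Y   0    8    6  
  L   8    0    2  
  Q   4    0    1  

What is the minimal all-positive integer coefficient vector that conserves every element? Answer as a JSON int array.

Y: 1·0+3·8 = 24 | 4·6 = 24
L: 1·8+3·0 = 8 | 4·2 = 8
Q: 1·4+3·0 = 4 | 4·1 = 4
gcd(1,3,4) = 1

Coefficients: [1, 3, 4]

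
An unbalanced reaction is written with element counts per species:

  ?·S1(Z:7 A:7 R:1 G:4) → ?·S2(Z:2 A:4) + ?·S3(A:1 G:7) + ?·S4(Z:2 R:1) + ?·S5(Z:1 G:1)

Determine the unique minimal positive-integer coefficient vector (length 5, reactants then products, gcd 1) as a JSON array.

Coefficients: [3, 5, 1, 3, 5]

Z: 3·7 = 21 | 5·2+1·0+3·2+5·1 = 21
A: 3·7 = 21 | 5·4+1·1+3·0+5·0 = 21
R: 3·1 = 3 | 5·0+1·0+3·1+5·0 = 3
G: 3·4 = 12 | 5·0+1·7+3·0+5·1 = 12
gcd(3,5,1,3,5) = 1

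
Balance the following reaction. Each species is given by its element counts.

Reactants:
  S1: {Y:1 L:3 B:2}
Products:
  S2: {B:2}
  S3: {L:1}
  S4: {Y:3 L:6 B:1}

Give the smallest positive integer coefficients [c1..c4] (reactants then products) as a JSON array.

Y: 6·1 = 6 | 5·0+6·0+2·3 = 6
L: 6·3 = 18 | 5·0+6·1+2·6 = 18
B: 6·2 = 12 | 5·2+6·0+2·1 = 12
gcd(6,5,6,2) = 1

Coefficients: [6, 5, 6, 2]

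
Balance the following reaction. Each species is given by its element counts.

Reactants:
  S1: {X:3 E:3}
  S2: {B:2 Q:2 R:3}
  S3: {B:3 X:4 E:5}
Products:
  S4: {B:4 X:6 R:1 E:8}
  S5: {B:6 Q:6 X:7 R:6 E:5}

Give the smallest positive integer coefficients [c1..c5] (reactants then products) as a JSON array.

B: 3·0+3·2+4·3 = 18 | 3·4+1·6 = 18
Q: 3·0+3·2+4·0 = 6 | 3·0+1·6 = 6
X: 3·3+3·0+4·4 = 25 | 3·6+1·7 = 25
R: 3·0+3·3+4·0 = 9 | 3·1+1·6 = 9
E: 3·3+3·0+4·5 = 29 | 3·8+1·5 = 29
gcd(3,3,4,3,1) = 1

Coefficients: [3, 3, 4, 3, 1]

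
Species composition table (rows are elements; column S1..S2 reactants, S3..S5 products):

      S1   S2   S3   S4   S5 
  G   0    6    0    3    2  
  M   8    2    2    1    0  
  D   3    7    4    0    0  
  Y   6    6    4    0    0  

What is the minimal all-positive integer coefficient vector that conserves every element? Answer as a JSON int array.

Coefficients: [1, 3, 6, 2, 6]

G: 1·0+3·6 = 18 | 6·0+2·3+6·2 = 18
M: 1·8+3·2 = 14 | 6·2+2·1+6·0 = 14
D: 1·3+3·7 = 24 | 6·4+2·0+6·0 = 24
Y: 1·6+3·6 = 24 | 6·4+2·0+6·0 = 24
gcd(1,3,6,2,6) = 1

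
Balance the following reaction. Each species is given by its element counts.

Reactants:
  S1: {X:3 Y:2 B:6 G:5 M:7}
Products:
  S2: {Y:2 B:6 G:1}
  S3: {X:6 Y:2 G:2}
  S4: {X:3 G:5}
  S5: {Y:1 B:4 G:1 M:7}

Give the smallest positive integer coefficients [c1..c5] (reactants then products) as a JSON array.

X: 6·3 = 18 | 2·0+1·6+4·3+6·0 = 18
Y: 6·2 = 12 | 2·2+1·2+4·0+6·1 = 12
B: 6·6 = 36 | 2·6+1·0+4·0+6·4 = 36
G: 6·5 = 30 | 2·1+1·2+4·5+6·1 = 30
M: 6·7 = 42 | 2·0+1·0+4·0+6·7 = 42
gcd(6,2,1,4,6) = 1

Coefficients: [6, 2, 1, 4, 6]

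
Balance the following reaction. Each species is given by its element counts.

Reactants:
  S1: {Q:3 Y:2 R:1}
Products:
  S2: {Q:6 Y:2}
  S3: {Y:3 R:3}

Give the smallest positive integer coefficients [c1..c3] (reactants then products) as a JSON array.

Q: 6·3 = 18 | 3·6+2·0 = 18
Y: 6·2 = 12 | 3·2+2·3 = 12
R: 6·1 = 6 | 3·0+2·3 = 6
gcd(6,3,2) = 1

Coefficients: [6, 3, 2]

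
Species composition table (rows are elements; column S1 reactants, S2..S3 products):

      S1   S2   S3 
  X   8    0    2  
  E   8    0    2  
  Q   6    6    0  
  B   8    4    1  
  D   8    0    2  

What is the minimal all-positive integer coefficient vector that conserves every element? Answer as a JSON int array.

Coefficients: [1, 1, 4]

X: 1·8 = 8 | 1·0+4·2 = 8
E: 1·8 = 8 | 1·0+4·2 = 8
Q: 1·6 = 6 | 1·6+4·0 = 6
B: 1·8 = 8 | 1·4+4·1 = 8
D: 1·8 = 8 | 1·0+4·2 = 8
gcd(1,1,4) = 1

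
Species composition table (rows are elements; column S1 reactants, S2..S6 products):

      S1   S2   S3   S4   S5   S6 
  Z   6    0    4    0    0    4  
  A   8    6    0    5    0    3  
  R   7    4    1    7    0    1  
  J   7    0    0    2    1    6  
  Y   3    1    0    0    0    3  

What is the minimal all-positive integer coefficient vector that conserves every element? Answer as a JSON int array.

Z: 6·6 = 36 | 3·0+4·4+3·0+6·0+5·4 = 36
A: 6·8 = 48 | 3·6+4·0+3·5+6·0+5·3 = 48
R: 6·7 = 42 | 3·4+4·1+3·7+6·0+5·1 = 42
J: 6·7 = 42 | 3·0+4·0+3·2+6·1+5·6 = 42
Y: 6·3 = 18 | 3·1+4·0+3·0+6·0+5·3 = 18
gcd(6,3,4,3,6,5) = 1

Coefficients: [6, 3, 4, 3, 6, 5]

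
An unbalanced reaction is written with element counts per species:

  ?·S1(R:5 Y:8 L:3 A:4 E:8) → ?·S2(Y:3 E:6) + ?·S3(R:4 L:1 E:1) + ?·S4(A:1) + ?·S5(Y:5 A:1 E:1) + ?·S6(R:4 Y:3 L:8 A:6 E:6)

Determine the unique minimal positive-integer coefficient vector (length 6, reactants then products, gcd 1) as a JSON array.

Coefficients: [4, 3, 4, 6, 4, 1]

R: 4·5 = 20 | 3·0+4·4+6·0+4·0+1·4 = 20
Y: 4·8 = 32 | 3·3+4·0+6·0+4·5+1·3 = 32
L: 4·3 = 12 | 3·0+4·1+6·0+4·0+1·8 = 12
A: 4·4 = 16 | 3·0+4·0+6·1+4·1+1·6 = 16
E: 4·8 = 32 | 3·6+4·1+6·0+4·1+1·6 = 32
gcd(4,3,4,6,4,1) = 1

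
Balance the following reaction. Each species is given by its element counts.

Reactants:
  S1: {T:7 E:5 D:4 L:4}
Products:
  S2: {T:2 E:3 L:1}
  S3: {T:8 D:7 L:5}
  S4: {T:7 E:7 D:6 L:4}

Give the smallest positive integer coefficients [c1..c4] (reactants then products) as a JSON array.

T: 5·7 = 35 | 6·2+2·8+1·7 = 35
E: 5·5 = 25 | 6·3+2·0+1·7 = 25
D: 5·4 = 20 | 6·0+2·7+1·6 = 20
L: 5·4 = 20 | 6·1+2·5+1·4 = 20
gcd(5,6,2,1) = 1

Coefficients: [5, 6, 2, 1]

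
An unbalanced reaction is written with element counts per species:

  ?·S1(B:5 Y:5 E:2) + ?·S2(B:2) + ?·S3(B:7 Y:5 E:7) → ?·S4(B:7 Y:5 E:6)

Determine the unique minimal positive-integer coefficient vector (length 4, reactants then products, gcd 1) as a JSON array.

Coefficients: [1, 1, 4, 5]

B: 1·5+1·2+4·7 = 35 | 5·7 = 35
Y: 1·5+1·0+4·5 = 25 | 5·5 = 25
E: 1·2+1·0+4·7 = 30 | 5·6 = 30
gcd(1,1,4,5) = 1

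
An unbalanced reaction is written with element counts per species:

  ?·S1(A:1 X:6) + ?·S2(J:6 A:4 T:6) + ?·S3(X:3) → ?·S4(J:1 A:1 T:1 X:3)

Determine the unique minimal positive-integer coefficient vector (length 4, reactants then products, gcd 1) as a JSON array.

Coefficients: [2, 1, 2, 6]

J: 2·0+1·6+2·0 = 6 | 6·1 = 6
A: 2·1+1·4+2·0 = 6 | 6·1 = 6
T: 2·0+1·6+2·0 = 6 | 6·1 = 6
X: 2·6+1·0+2·3 = 18 | 6·3 = 18
gcd(2,1,2,6) = 1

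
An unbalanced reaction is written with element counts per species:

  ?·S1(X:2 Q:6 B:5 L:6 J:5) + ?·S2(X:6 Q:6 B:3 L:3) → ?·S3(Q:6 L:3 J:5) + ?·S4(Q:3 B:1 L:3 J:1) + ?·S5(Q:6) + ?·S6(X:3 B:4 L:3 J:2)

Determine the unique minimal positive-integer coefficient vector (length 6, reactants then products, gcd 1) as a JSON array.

Coefficients: [3, 1, 1, 2, 2, 4]

X: 3·2+1·6 = 12 | 1·0+2·0+2·0+4·3 = 12
Q: 3·6+1·6 = 24 | 1·6+2·3+2·6+4·0 = 24
B: 3·5+1·3 = 18 | 1·0+2·1+2·0+4·4 = 18
L: 3·6+1·3 = 21 | 1·3+2·3+2·0+4·3 = 21
J: 3·5+1·0 = 15 | 1·5+2·1+2·0+4·2 = 15
gcd(3,1,1,2,2,4) = 1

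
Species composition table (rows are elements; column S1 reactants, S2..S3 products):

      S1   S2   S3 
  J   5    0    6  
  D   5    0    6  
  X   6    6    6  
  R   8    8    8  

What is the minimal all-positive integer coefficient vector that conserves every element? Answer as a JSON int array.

Coefficients: [6, 1, 5]

J: 6·5 = 30 | 1·0+5·6 = 30
D: 6·5 = 30 | 1·0+5·6 = 30
X: 6·6 = 36 | 1·6+5·6 = 36
R: 6·8 = 48 | 1·8+5·8 = 48
gcd(6,1,5) = 1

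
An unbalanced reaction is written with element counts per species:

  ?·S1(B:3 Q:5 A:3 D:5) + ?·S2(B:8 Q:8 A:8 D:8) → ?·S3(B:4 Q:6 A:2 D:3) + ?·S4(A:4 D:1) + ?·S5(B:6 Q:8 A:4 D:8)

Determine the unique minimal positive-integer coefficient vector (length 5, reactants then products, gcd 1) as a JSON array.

Coefficients: [6, 2, 1, 3, 5]

B: 6·3+2·8 = 34 | 1·4+3·0+5·6 = 34
Q: 6·5+2·8 = 46 | 1·6+3·0+5·8 = 46
A: 6·3+2·8 = 34 | 1·2+3·4+5·4 = 34
D: 6·5+2·8 = 46 | 1·3+3·1+5·8 = 46
gcd(6,2,1,3,5) = 1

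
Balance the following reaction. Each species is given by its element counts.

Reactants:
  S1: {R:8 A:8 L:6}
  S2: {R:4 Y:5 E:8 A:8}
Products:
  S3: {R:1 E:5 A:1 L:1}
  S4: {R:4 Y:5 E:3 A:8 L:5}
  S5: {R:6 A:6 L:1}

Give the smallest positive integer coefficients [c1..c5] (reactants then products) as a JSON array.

Coefficients: [5, 4, 4, 4, 6]

R: 5·8+4·4 = 56 | 4·1+4·4+6·6 = 56
Y: 5·0+4·5 = 20 | 4·0+4·5+6·0 = 20
E: 5·0+4·8 = 32 | 4·5+4·3+6·0 = 32
A: 5·8+4·8 = 72 | 4·1+4·8+6·6 = 72
L: 5·6+4·0 = 30 | 4·1+4·5+6·1 = 30
gcd(5,4,4,4,6) = 1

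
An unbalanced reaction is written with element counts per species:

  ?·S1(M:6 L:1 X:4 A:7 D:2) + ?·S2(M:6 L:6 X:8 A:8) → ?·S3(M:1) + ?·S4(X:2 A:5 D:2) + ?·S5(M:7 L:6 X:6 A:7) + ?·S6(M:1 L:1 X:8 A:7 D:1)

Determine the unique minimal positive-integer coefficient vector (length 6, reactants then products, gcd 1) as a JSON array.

M: 2·6+5·6 = 42 | 5·1+1·0+5·7+2·1 = 42
L: 2·1+5·6 = 32 | 5·0+1·0+5·6+2·1 = 32
X: 2·4+5·8 = 48 | 5·0+1·2+5·6+2·8 = 48
A: 2·7+5·8 = 54 | 5·0+1·5+5·7+2·7 = 54
D: 2·2+5·0 = 4 | 5·0+1·2+5·0+2·1 = 4
gcd(2,5,5,1,5,2) = 1

Coefficients: [2, 5, 5, 1, 5, 2]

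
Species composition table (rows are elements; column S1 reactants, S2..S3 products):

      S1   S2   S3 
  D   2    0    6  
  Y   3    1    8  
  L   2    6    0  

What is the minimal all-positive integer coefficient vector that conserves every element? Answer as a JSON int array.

D: 3·2 = 6 | 1·0+1·6 = 6
Y: 3·3 = 9 | 1·1+1·8 = 9
L: 3·2 = 6 | 1·6+1·0 = 6
gcd(3,1,1) = 1

Coefficients: [3, 1, 1]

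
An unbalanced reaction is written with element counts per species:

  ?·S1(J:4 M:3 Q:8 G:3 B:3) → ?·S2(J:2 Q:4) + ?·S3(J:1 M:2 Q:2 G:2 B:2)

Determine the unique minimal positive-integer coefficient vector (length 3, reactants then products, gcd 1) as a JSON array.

J: 4·4 = 16 | 5·2+6·1 = 16
M: 4·3 = 12 | 5·0+6·2 = 12
Q: 4·8 = 32 | 5·4+6·2 = 32
G: 4·3 = 12 | 5·0+6·2 = 12
B: 4·3 = 12 | 5·0+6·2 = 12
gcd(4,5,6) = 1

Coefficients: [4, 5, 6]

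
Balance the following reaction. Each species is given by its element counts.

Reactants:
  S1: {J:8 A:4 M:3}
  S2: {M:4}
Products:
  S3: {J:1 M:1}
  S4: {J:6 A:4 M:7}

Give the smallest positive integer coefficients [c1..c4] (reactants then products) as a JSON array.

Coefficients: [2, 3, 4, 2]

J: 2·8+3·0 = 16 | 4·1+2·6 = 16
A: 2·4+3·0 = 8 | 4·0+2·4 = 8
M: 2·3+3·4 = 18 | 4·1+2·7 = 18
gcd(2,3,4,2) = 1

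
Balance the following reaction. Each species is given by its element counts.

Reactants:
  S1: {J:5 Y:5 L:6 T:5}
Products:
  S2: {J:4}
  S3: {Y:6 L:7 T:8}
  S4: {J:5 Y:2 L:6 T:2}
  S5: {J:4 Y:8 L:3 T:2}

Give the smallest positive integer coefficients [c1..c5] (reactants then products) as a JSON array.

J: 6·5 = 30 | 4·4+3·0+2·5+1·4 = 30
Y: 6·5 = 30 | 4·0+3·6+2·2+1·8 = 30
L: 6·6 = 36 | 4·0+3·7+2·6+1·3 = 36
T: 6·5 = 30 | 4·0+3·8+2·2+1·2 = 30
gcd(6,4,3,2,1) = 1

Coefficients: [6, 4, 3, 2, 1]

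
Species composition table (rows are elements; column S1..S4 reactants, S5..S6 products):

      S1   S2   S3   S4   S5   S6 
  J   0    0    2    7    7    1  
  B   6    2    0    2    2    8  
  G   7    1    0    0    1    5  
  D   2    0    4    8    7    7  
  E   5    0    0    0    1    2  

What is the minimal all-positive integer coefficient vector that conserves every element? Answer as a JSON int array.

Coefficients: [2, 2, 1, 6, 6, 2]

J: 2·0+2·0+1·2+6·7 = 44 | 6·7+2·1 = 44
B: 2·6+2·2+1·0+6·2 = 28 | 6·2+2·8 = 28
G: 2·7+2·1+1·0+6·0 = 16 | 6·1+2·5 = 16
D: 2·2+2·0+1·4+6·8 = 56 | 6·7+2·7 = 56
E: 2·5+2·0+1·0+6·0 = 10 | 6·1+2·2 = 10
gcd(2,2,1,6,6,2) = 1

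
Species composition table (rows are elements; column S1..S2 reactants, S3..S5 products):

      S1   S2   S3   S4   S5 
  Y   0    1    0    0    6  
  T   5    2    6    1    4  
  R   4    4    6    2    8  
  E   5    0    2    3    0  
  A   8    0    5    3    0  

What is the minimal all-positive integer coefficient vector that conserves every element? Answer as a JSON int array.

Y: 4·0+6·1 = 6 | 4·0+4·0+1·6 = 6
T: 4·5+6·2 = 32 | 4·6+4·1+1·4 = 32
R: 4·4+6·4 = 40 | 4·6+4·2+1·8 = 40
E: 4·5+6·0 = 20 | 4·2+4·3+1·0 = 20
A: 4·8+6·0 = 32 | 4·5+4·3+1·0 = 32
gcd(4,6,4,4,1) = 1

Coefficients: [4, 6, 4, 4, 1]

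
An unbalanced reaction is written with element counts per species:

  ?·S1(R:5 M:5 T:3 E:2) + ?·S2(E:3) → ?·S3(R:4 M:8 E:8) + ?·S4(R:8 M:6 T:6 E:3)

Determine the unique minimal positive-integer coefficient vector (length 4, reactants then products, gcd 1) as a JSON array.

R: 4·5+2·0 = 20 | 1·4+2·8 = 20
M: 4·5+2·0 = 20 | 1·8+2·6 = 20
T: 4·3+2·0 = 12 | 1·0+2·6 = 12
E: 4·2+2·3 = 14 | 1·8+2·3 = 14
gcd(4,2,1,2) = 1

Coefficients: [4, 2, 1, 2]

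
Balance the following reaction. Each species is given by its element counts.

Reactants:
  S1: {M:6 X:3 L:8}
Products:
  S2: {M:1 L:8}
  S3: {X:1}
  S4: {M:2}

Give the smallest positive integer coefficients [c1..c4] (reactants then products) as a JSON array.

Coefficients: [2, 2, 6, 5]

M: 2·6 = 12 | 2·1+6·0+5·2 = 12
X: 2·3 = 6 | 2·0+6·1+5·0 = 6
L: 2·8 = 16 | 2·8+6·0+5·0 = 16
gcd(2,2,6,5) = 1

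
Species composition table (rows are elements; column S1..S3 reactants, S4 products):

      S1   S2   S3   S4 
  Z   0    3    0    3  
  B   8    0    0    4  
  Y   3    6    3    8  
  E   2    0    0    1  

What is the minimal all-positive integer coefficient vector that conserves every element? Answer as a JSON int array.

Coefficients: [3, 6, 1, 6]

Z: 3·0+6·3+1·0 = 18 | 6·3 = 18
B: 3·8+6·0+1·0 = 24 | 6·4 = 24
Y: 3·3+6·6+1·3 = 48 | 6·8 = 48
E: 3·2+6·0+1·0 = 6 | 6·1 = 6
gcd(3,6,1,6) = 1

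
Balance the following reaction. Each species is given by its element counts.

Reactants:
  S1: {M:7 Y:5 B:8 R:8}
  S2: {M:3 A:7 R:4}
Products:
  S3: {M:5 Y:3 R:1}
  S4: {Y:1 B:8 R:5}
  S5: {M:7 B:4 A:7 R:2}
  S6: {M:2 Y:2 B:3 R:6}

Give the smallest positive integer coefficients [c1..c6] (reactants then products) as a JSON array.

Coefficients: [6, 1, 6, 4, 1, 4]

M: 6·7+1·3 = 45 | 6·5+4·0+1·7+4·2 = 45
Y: 6·5+1·0 = 30 | 6·3+4·1+1·0+4·2 = 30
B: 6·8+1·0 = 48 | 6·0+4·8+1·4+4·3 = 48
A: 6·0+1·7 = 7 | 6·0+4·0+1·7+4·0 = 7
R: 6·8+1·4 = 52 | 6·1+4·5+1·2+4·6 = 52
gcd(6,1,6,4,1,4) = 1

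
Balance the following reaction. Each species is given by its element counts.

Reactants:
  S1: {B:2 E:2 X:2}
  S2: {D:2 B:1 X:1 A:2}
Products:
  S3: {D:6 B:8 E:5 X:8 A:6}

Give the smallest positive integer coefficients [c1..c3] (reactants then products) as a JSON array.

Coefficients: [5, 6, 2]

D: 5·0+6·2 = 12 | 2·6 = 12
B: 5·2+6·1 = 16 | 2·8 = 16
E: 5·2+6·0 = 10 | 2·5 = 10
X: 5·2+6·1 = 16 | 2·8 = 16
A: 5·0+6·2 = 12 | 2·6 = 12
gcd(5,6,2) = 1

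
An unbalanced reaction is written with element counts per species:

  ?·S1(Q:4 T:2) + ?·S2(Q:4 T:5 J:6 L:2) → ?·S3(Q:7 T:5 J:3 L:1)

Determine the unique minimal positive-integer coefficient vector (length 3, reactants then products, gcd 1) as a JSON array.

Coefficients: [5, 2, 4]

Q: 5·4+2·4 = 28 | 4·7 = 28
T: 5·2+2·5 = 20 | 4·5 = 20
J: 5·0+2·6 = 12 | 4·3 = 12
L: 5·0+2·2 = 4 | 4·1 = 4
gcd(5,2,4) = 1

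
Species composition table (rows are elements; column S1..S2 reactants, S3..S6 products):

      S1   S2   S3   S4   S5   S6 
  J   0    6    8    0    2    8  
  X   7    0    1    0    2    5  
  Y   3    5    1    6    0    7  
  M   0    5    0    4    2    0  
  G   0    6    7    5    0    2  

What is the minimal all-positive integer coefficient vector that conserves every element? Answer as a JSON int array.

Coefficients: [2, 4, 1, 3, 4, 1]

J: 2·0+4·6 = 24 | 1·8+3·0+4·2+1·8 = 24
X: 2·7+4·0 = 14 | 1·1+3·0+4·2+1·5 = 14
Y: 2·3+4·5 = 26 | 1·1+3·6+4·0+1·7 = 26
M: 2·0+4·5 = 20 | 1·0+3·4+4·2+1·0 = 20
G: 2·0+4·6 = 24 | 1·7+3·5+4·0+1·2 = 24
gcd(2,4,1,3,4,1) = 1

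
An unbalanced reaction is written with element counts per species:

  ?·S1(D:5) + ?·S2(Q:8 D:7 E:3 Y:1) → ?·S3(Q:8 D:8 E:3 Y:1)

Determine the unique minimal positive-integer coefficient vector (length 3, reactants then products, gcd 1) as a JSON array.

Q: 1·0+5·8 = 40 | 5·8 = 40
D: 1·5+5·7 = 40 | 5·8 = 40
E: 1·0+5·3 = 15 | 5·3 = 15
Y: 1·0+5·1 = 5 | 5·1 = 5
gcd(1,5,5) = 1

Coefficients: [1, 5, 5]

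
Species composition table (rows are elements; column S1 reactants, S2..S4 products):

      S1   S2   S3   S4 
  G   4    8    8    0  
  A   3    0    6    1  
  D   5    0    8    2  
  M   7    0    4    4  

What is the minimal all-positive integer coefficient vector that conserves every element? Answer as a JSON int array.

G: 4·4 = 16 | 1·8+1·8+6·0 = 16
A: 4·3 = 12 | 1·0+1·6+6·1 = 12
D: 4·5 = 20 | 1·0+1·8+6·2 = 20
M: 4·7 = 28 | 1·0+1·4+6·4 = 28
gcd(4,1,1,6) = 1

Coefficients: [4, 1, 1, 6]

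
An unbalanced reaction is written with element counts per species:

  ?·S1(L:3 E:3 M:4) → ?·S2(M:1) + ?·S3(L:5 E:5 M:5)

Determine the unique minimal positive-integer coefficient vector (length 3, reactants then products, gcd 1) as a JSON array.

Coefficients: [5, 5, 3]

L: 5·3 = 15 | 5·0+3·5 = 15
E: 5·3 = 15 | 5·0+3·5 = 15
M: 5·4 = 20 | 5·1+3·5 = 20
gcd(5,5,3) = 1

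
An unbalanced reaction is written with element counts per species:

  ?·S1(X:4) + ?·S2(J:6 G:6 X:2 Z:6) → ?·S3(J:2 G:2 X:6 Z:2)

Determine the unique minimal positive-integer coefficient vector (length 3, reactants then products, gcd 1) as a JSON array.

Coefficients: [4, 1, 3]

J: 4·0+1·6 = 6 | 3·2 = 6
G: 4·0+1·6 = 6 | 3·2 = 6
X: 4·4+1·2 = 18 | 3·6 = 18
Z: 4·0+1·6 = 6 | 3·2 = 6
gcd(4,1,3) = 1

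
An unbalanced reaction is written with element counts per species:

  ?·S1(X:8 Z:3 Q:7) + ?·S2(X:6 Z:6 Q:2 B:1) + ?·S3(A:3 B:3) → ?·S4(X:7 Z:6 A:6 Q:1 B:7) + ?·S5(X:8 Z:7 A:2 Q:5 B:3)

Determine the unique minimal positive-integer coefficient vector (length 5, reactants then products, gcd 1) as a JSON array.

X: 1·8+5·6+6·0 = 38 | 2·7+3·8 = 38
Z: 1·3+5·6+6·0 = 33 | 2·6+3·7 = 33
A: 1·0+5·0+6·3 = 18 | 2·6+3·2 = 18
Q: 1·7+5·2+6·0 = 17 | 2·1+3·5 = 17
B: 1·0+5·1+6·3 = 23 | 2·7+3·3 = 23
gcd(1,5,6,2,3) = 1

Coefficients: [1, 5, 6, 2, 3]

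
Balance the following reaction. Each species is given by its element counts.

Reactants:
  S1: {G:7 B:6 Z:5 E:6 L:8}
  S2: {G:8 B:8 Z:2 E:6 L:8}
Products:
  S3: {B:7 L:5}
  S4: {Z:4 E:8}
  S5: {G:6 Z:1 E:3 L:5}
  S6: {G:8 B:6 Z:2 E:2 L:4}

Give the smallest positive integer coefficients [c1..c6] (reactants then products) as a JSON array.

G: 4·7+6·8 = 76 | 6·0+4·0+6·6+5·8 = 76
B: 4·6+6·8 = 72 | 6·7+4·0+6·0+5·6 = 72
Z: 4·5+6·2 = 32 | 6·0+4·4+6·1+5·2 = 32
E: 4·6+6·6 = 60 | 6·0+4·8+6·3+5·2 = 60
L: 4·8+6·8 = 80 | 6·5+4·0+6·5+5·4 = 80
gcd(4,6,6,4,6,5) = 1

Coefficients: [4, 6, 6, 4, 6, 5]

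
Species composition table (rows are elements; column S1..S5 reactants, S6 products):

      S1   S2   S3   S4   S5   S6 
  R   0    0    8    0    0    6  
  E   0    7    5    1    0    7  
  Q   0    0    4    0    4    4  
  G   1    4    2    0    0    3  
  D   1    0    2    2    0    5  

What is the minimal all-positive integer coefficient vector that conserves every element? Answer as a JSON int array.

R: 2·0+1·0+3·8+6·0+1·0 = 24 | 4·6 = 24
E: 2·0+1·7+3·5+6·1+1·0 = 28 | 4·7 = 28
Q: 2·0+1·0+3·4+6·0+1·4 = 16 | 4·4 = 16
G: 2·1+1·4+3·2+6·0+1·0 = 12 | 4·3 = 12
D: 2·1+1·0+3·2+6·2+1·0 = 20 | 4·5 = 20
gcd(2,1,3,6,1,4) = 1

Coefficients: [2, 1, 3, 6, 1, 4]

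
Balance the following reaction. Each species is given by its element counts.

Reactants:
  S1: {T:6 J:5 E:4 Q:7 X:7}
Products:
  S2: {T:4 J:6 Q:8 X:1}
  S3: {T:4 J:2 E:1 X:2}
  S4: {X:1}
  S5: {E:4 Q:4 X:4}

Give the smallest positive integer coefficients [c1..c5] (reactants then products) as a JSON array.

Coefficients: [4, 2, 4, 6, 3]

T: 4·6 = 24 | 2·4+4·4+6·0+3·0 = 24
J: 4·5 = 20 | 2·6+4·2+6·0+3·0 = 20
E: 4·4 = 16 | 2·0+4·1+6·0+3·4 = 16
Q: 4·7 = 28 | 2·8+4·0+6·0+3·4 = 28
X: 4·7 = 28 | 2·1+4·2+6·1+3·4 = 28
gcd(4,2,4,6,3) = 1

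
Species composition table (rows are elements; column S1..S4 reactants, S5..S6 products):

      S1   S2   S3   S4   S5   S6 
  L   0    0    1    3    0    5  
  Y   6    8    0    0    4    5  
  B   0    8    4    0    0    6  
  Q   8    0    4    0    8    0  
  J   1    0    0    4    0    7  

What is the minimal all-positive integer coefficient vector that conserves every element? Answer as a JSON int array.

L: 4·0+2·0+2·1+6·3 = 20 | 5·0+4·5 = 20
Y: 4·6+2·8+2·0+6·0 = 40 | 5·4+4·5 = 40
B: 4·0+2·8+2·4+6·0 = 24 | 5·0+4·6 = 24
Q: 4·8+2·0+2·4+6·0 = 40 | 5·8+4·0 = 40
J: 4·1+2·0+2·0+6·4 = 28 | 5·0+4·7 = 28
gcd(4,2,2,6,5,4) = 1

Coefficients: [4, 2, 2, 6, 5, 4]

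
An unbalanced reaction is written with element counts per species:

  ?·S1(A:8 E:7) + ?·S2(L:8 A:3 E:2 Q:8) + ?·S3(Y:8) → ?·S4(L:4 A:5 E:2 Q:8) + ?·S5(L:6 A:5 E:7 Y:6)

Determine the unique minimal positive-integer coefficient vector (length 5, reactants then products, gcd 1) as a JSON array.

L: 4·0+6·8+3·0 = 48 | 6·4+4·6 = 48
A: 4·8+6·3+3·0 = 50 | 6·5+4·5 = 50
E: 4·7+6·2+3·0 = 40 | 6·2+4·7 = 40
Q: 4·0+6·8+3·0 = 48 | 6·8+4·0 = 48
Y: 4·0+6·0+3·8 = 24 | 6·0+4·6 = 24
gcd(4,6,3,6,4) = 1

Coefficients: [4, 6, 3, 6, 4]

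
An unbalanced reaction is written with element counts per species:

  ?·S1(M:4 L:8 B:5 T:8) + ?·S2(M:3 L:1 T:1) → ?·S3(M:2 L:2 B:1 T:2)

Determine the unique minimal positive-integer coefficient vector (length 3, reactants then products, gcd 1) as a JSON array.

Coefficients: [1, 2, 5]

M: 1·4+2·3 = 10 | 5·2 = 10
L: 1·8+2·1 = 10 | 5·2 = 10
B: 1·5+2·0 = 5 | 5·1 = 5
T: 1·8+2·1 = 10 | 5·2 = 10
gcd(1,2,5) = 1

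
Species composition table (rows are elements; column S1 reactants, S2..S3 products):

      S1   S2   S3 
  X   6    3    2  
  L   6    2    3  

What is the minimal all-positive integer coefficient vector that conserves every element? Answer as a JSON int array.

X: 5·6 = 30 | 6·3+6·2 = 30
L: 5·6 = 30 | 6·2+6·3 = 30
gcd(5,6,6) = 1

Coefficients: [5, 6, 6]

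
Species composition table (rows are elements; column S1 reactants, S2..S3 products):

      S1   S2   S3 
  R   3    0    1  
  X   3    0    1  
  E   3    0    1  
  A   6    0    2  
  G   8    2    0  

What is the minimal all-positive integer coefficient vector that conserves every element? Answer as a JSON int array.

Coefficients: [1, 4, 3]

R: 1·3 = 3 | 4·0+3·1 = 3
X: 1·3 = 3 | 4·0+3·1 = 3
E: 1·3 = 3 | 4·0+3·1 = 3
A: 1·6 = 6 | 4·0+3·2 = 6
G: 1·8 = 8 | 4·2+3·0 = 8
gcd(1,4,3) = 1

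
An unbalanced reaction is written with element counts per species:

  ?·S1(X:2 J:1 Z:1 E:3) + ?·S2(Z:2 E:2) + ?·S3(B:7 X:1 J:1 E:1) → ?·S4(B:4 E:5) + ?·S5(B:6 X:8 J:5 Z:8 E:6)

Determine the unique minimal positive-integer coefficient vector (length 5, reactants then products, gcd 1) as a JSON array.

B: 6·0+5·0+4·7 = 28 | 4·4+2·6 = 28
X: 6·2+5·0+4·1 = 16 | 4·0+2·8 = 16
J: 6·1+5·0+4·1 = 10 | 4·0+2·5 = 10
Z: 6·1+5·2+4·0 = 16 | 4·0+2·8 = 16
E: 6·3+5·2+4·1 = 32 | 4·5+2·6 = 32
gcd(6,5,4,4,2) = 1

Coefficients: [6, 5, 4, 4, 2]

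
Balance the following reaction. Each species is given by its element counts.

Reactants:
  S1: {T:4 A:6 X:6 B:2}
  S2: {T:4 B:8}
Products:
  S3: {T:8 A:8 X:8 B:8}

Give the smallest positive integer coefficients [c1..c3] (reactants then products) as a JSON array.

T: 4·4+2·4 = 24 | 3·8 = 24
A: 4·6+2·0 = 24 | 3·8 = 24
X: 4·6+2·0 = 24 | 3·8 = 24
B: 4·2+2·8 = 24 | 3·8 = 24
gcd(4,2,3) = 1

Coefficients: [4, 2, 3]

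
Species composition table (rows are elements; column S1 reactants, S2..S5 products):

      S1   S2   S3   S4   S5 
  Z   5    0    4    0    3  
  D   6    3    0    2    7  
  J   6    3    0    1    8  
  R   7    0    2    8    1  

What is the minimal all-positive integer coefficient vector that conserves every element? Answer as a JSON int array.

Z: 5·5 = 25 | 1·0+4·4+3·0+3·3 = 25
D: 5·6 = 30 | 1·3+4·0+3·2+3·7 = 30
J: 5·6 = 30 | 1·3+4·0+3·1+3·8 = 30
R: 5·7 = 35 | 1·0+4·2+3·8+3·1 = 35
gcd(5,1,4,3,3) = 1

Coefficients: [5, 1, 4, 3, 3]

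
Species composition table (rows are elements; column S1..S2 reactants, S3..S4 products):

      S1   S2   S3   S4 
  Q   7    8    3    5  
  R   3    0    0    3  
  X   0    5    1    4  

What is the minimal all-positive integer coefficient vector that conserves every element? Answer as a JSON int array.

Coefficients: [1, 2, 6, 1]

Q: 1·7+2·8 = 23 | 6·3+1·5 = 23
R: 1·3+2·0 = 3 | 6·0+1·3 = 3
X: 1·0+2·5 = 10 | 6·1+1·4 = 10
gcd(1,2,6,1) = 1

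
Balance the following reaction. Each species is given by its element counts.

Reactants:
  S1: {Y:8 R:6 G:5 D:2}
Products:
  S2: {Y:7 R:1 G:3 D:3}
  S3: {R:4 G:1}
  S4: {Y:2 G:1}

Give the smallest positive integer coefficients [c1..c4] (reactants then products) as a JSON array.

Coefficients: [3, 2, 4, 5]

Y: 3·8 = 24 | 2·7+4·0+5·2 = 24
R: 3·6 = 18 | 2·1+4·4+5·0 = 18
G: 3·5 = 15 | 2·3+4·1+5·1 = 15
D: 3·2 = 6 | 2·3+4·0+5·0 = 6
gcd(3,2,4,5) = 1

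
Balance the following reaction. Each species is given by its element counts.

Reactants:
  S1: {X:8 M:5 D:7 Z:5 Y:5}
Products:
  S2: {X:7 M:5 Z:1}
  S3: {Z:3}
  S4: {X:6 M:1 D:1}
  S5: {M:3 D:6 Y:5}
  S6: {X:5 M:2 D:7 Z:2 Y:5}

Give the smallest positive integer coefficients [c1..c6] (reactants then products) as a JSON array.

X: 3·8 = 24 | 1·7+4·0+2·6+2·0+1·5 = 24
M: 3·5 = 15 | 1·5+4·0+2·1+2·3+1·2 = 15
D: 3·7 = 21 | 1·0+4·0+2·1+2·6+1·7 = 21
Z: 3·5 = 15 | 1·1+4·3+2·0+2·0+1·2 = 15
Y: 3·5 = 15 | 1·0+4·0+2·0+2·5+1·5 = 15
gcd(3,1,4,2,2,1) = 1

Coefficients: [3, 1, 4, 2, 2, 1]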